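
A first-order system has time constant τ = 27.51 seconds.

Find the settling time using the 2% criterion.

For first-order system, 2% settling time ≈ 4τ = 4 × 27.51 = 110.04 s.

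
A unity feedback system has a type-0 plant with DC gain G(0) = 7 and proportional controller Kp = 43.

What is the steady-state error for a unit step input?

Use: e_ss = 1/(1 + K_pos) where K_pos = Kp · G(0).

K_pos = Kp · G(0) = 43 × 7 = 301. e_ss = 1/(1 + 301) = 0.0033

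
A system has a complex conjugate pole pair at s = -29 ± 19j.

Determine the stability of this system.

Real part of poles is -29 (< 0, left half-plane). Stable.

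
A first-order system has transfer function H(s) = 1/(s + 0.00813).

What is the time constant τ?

For H(s) = 1/(s + 1/τ), the pole is at -1/τ = -0.00813, so τ = 1/0.00813 = 123 s.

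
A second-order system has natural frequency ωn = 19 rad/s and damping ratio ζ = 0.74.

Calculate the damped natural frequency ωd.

ωd = ωn√(1 - ζ²) = 19√(1 - 0.74²) = 12.78 rad/s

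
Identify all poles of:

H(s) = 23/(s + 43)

Pole is where denominator = 0: s + 43 = 0, so s = -43.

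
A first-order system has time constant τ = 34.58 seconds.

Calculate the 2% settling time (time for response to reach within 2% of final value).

For first-order system, 2% settling time ≈ 4τ = 4 × 34.58 = 138.32 s.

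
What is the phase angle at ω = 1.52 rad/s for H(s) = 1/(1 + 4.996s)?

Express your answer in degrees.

Phase = -arctan(ωτ) = -arctan(1.52 × 4.996) = -82.5°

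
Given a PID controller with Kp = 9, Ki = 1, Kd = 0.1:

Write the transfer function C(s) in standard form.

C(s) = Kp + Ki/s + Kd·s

Substituting values: C(s) = 9 + 1/s + 0.1s = (0.1s² + 9s + 1)/s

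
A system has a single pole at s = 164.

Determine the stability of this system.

Pole at s = 164 is in the right half-plane. Unstable.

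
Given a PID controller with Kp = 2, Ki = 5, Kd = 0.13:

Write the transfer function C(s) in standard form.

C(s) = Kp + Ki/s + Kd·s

Substituting values: C(s) = 2 + 5/s + 0.13s = (0.13s² + 2s + 5)/s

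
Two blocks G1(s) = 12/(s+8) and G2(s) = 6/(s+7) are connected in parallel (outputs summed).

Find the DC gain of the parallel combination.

Parallel: G_eq = G1 + G2. DC gain = G1(0) + G2(0) = 12/8 + 6/7 = 1.5 + 0.8571 = 2.3571.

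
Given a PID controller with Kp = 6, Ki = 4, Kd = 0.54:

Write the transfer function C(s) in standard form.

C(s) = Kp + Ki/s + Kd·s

Substituting values: C(s) = 6 + 4/s + 0.54s = (0.54s² + 6s + 4)/s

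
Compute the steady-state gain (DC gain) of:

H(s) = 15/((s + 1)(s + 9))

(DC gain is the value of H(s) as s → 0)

DC gain = H(0) = 15/(1 × 9) = 15/9 = 1.6667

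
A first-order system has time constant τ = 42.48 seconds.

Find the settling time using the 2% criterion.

For first-order system, 2% settling time ≈ 4τ = 4 × 42.48 = 169.92 s.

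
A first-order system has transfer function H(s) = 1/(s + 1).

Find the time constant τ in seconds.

For H(s) = 1/(s + 1/τ), the pole is at -1/τ = -1, so τ = 1/1 = 1 s.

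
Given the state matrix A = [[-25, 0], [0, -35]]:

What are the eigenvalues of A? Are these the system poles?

For diagonal matrix, eigenvalues are diagonal entries: λ₁ = -25, λ₂ = -35. Eigenvalues of A = system poles.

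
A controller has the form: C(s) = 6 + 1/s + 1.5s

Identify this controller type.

This is a Proportional-Integral-Derivative (PID) controller.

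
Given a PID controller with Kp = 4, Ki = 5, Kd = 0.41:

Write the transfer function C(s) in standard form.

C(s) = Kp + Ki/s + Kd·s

Substituting values: C(s) = 4 + 5/s + 0.41s = (0.41s² + 4s + 5)/s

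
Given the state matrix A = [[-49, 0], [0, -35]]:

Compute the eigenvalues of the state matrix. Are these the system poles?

For diagonal matrix, eigenvalues are diagonal entries: λ₁ = -49, λ₂ = -35. Eigenvalues of A = system poles.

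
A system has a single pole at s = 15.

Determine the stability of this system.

Pole at s = 15 is in the right half-plane. Unstable.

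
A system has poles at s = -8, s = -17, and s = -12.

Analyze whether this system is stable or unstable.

All poles are in the left half-plane. System is stable.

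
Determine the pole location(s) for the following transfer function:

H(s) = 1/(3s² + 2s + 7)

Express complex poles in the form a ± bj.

Discriminant = 2² - 4×3×7 = 4 - 84 = -80 < 0, so the poles are a complex conjugate pair s = (-2 ± j√80)/(2×3). Real part = -2/(2×3) = -2/6 ≈ -0.3333; imaginary part = ±√80/(2×3) ≈ 1.4907. Poles: s = -0.3333 ± 1.4907j.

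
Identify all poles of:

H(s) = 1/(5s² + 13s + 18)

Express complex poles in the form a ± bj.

Discriminant = 13² - 4×5×18 = 169 - 360 = -191 < 0, so the poles are a complex conjugate pair s = (-13 ± j√191)/(2×5). Real part = -13/(2×5) = -13/10 = -1.3; imaginary part = ±√191/(2×5) ≈ 1.3820. Poles: s = -1.3 ± 1.3820j.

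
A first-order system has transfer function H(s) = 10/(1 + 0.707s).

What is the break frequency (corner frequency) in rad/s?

Corner frequency = 1/τ = 1/0.707 = 1.414 rad/s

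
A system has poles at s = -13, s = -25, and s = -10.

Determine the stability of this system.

All poles are in the left half-plane. System is stable.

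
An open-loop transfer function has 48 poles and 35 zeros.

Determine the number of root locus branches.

Root locus has n branches where n = number of poles = 48.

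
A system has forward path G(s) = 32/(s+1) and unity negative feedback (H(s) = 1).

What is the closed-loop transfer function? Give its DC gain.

T(s) = G/(1+GH) = [32/(s+1)] / [1 + 32/(s+1)] = 32/(s+1+32) = 32/(s+33). DC gain = 32/33 = 0.9697.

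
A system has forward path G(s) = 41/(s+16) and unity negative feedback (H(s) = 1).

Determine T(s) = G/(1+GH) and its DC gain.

T(s) = G/(1+GH) = [41/(s+16)] / [1 + 41/(s+16)] = 41/(s+16+41) = 41/(s+57). DC gain = 41/57 = 0.7193.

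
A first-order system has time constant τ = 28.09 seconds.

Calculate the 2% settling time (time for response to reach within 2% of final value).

For first-order system, 2% settling time ≈ 4τ = 4 × 28.09 = 112.36 s.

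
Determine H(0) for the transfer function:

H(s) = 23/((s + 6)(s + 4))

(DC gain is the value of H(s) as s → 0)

DC gain = H(0) = 23/(6 × 4) = 23/24 = 0.9583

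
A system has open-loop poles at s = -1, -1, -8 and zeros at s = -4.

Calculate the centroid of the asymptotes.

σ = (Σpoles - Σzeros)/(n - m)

σ = (Σpoles - Σzeros)/(n - m) = (-10 - (-4))/(3 - 1) = -6/2 = -3.0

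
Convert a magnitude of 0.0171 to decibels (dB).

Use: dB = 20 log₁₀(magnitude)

dB = 20 log₁₀(0.0171) = -35.3 dB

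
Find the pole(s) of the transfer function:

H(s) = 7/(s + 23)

Pole is where denominator = 0: s + 23 = 0, so s = -23.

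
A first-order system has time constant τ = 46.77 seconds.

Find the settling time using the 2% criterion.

For first-order system, 2% settling time ≈ 4τ = 4 × 46.77 = 187.08 s.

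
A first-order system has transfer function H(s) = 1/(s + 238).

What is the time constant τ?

For H(s) = 1/(s + 1/τ), the pole is at -1/τ = -238, so τ = 1/238 = 0.0042 s.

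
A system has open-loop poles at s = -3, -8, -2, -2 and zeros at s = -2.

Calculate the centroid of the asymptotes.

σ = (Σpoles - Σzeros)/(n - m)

σ = (Σpoles - Σzeros)/(n - m) = (-15 - (-2))/(4 - 1) = -13/3 = -4.33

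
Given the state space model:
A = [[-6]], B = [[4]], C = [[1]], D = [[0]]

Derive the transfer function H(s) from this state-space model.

(sI - A)⁻¹ = 1/(s + 6). H(s) = 1 × 4/(s + 6) + 0 = 4/(s + 6).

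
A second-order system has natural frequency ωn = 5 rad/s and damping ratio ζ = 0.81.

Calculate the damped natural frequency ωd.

ωd = ωn√(1 - ζ²) = 5√(1 - 0.81²) = 2.93 rad/s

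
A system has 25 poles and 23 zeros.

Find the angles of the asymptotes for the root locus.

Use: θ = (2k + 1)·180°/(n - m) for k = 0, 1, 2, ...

n - m = 25 - 23 = 2. Angles: θk = (2k + 1)·180°/2 = 90°, 270°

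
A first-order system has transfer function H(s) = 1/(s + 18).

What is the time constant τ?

For H(s) = 1/(s + 1/τ), the pole is at -1/τ = -18, so τ = 1/18 = 0.0556 s.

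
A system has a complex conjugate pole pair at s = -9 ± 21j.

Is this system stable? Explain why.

Real part of poles is -9 (< 0, left half-plane). Stable.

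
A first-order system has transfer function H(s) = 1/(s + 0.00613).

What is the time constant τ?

For H(s) = 1/(s + 1/τ), the pole is at -1/τ = -0.00613, so τ = 1/0.00613 = 163.1 s.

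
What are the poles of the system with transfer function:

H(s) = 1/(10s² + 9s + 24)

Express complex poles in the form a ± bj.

Discriminant = 9² - 4×10×24 = 81 - 960 = -879 < 0, so the poles are a complex conjugate pair s = (-9 ± j√879)/(2×10). Real part = -9/(2×10) = -9/20 = -0.45; imaginary part = ±√879/(2×10) ≈ 1.4824. Poles: s = -0.45 ± 1.4824j.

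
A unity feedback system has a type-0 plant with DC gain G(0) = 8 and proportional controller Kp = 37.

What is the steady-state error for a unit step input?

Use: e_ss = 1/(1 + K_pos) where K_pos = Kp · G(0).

K_pos = Kp · G(0) = 37 × 8 = 296. e_ss = 1/(1 + 296) = 0.0034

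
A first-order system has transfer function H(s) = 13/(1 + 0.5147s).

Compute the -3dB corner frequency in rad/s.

Corner frequency = 1/τ = 1/0.5147 = 1.943 rad/s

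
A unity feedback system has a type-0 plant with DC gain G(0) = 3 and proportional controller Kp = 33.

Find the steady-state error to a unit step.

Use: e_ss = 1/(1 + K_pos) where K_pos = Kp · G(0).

K_pos = Kp · G(0) = 33 × 3 = 99. e_ss = 1/(1 + 99) = 0.01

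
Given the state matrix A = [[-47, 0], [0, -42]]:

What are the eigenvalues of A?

For diagonal matrix, eigenvalues are diagonal entries: λ₁ = -47, λ₂ = -42.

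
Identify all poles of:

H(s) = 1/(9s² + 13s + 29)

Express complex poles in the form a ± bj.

Discriminant = 13² - 4×9×29 = 169 - 1044 = -875 < 0, so the poles are a complex conjugate pair s = (-13 ± j√875)/(2×9). Real part = -13/(2×9) = -13/18 ≈ -0.7222; imaginary part = ±√875/(2×9) ≈ 1.6434. Poles: s = -0.7222 ± 1.6434j.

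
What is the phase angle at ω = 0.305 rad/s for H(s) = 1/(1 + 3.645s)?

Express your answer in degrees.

Phase = -arctan(ωτ) = -arctan(0.305 × 3.645) = -48.0°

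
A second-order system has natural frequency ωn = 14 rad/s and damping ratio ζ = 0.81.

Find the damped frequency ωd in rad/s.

ωd = ωn√(1 - ζ²) = 14√(1 - 0.81²) = 8.21 rad/s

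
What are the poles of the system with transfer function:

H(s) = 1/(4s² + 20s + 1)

Discriminant = 20² - 4×4×1 = 400 - 16 = 384 > 0, so two distinct real poles. Using quadratic formula: s = (-20 ± √384)/(2×4) = (-20 ± √384)/8, with √384 ≈ 19.5959. s₁ ≈ -0.0505, s₂ ≈ -4.9495. Poles: s₁ = -0.0505, s₂ = -4.9495.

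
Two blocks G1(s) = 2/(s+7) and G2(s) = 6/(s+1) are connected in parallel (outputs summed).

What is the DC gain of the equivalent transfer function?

Parallel: G_eq = G1 + G2. DC gain = G1(0) + G2(0) = 2/7 + 6/1 = 0.2857 + 6 = 6.2857.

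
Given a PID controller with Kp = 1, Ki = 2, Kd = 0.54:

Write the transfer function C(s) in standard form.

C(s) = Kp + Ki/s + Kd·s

Substituting values: C(s) = 1 + 2/s + 0.54s = (0.54s² + s + 2)/s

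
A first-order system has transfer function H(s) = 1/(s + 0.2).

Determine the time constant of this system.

For H(s) = 1/(s + 1/τ), the pole is at -1/τ = -0.2, so τ = 1/0.2 = 5 s.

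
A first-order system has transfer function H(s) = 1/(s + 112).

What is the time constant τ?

For H(s) = 1/(s + 1/τ), the pole is at -1/τ = -112, so τ = 1/112 = 0.0089 s.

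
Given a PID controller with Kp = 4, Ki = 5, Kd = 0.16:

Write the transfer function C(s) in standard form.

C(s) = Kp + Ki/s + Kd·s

Substituting values: C(s) = 4 + 5/s + 0.16s = (0.16s² + 4s + 5)/s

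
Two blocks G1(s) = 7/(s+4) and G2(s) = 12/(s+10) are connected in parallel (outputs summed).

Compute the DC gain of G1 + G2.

Parallel: G_eq = G1 + G2. DC gain = G1(0) + G2(0) = 7/4 + 12/10 = 1.75 + 1.2 = 2.95.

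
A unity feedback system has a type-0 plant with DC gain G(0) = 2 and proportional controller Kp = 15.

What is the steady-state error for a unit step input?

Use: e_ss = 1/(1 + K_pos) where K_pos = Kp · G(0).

K_pos = Kp · G(0) = 15 × 2 = 30. e_ss = 1/(1 + 30) = 0.0323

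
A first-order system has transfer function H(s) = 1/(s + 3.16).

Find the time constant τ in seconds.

For H(s) = 1/(s + 1/τ), the pole is at -1/τ = -3.16, so τ = 1/3.16 = 0.3165 s.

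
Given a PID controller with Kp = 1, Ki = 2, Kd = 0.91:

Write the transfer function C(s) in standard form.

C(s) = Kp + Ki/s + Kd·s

Substituting values: C(s) = 1 + 2/s + 0.91s = (0.91s² + s + 2)/s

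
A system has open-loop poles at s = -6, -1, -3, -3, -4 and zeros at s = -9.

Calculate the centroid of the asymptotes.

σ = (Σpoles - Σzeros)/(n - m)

σ = (Σpoles - Σzeros)/(n - m) = (-17 - (-9))/(5 - 1) = -8/4 = -2.0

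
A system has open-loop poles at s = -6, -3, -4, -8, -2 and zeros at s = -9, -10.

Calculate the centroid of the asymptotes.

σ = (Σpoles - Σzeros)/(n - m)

σ = (Σpoles - Σzeros)/(n - m) = (-23 - (-19))/(5 - 2) = -4/3 = -1.33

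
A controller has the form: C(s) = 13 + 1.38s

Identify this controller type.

This is a Proportional-Derivative (PD) controller.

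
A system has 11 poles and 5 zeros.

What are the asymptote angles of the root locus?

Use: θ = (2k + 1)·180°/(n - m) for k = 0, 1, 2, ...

n - m = 11 - 5 = 6. Angles: θk = (2k + 1)·180°/6 = 30°, 90°, 150°, 210°, 270°, 330°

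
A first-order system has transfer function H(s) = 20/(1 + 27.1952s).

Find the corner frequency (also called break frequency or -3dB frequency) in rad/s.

Corner frequency = 1/τ = 1/27.1952 = 0.037 rad/s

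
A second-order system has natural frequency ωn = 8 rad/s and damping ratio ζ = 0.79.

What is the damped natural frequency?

ωd = ωn√(1 - ζ²) = 8√(1 - 0.79²) = 4.9 rad/s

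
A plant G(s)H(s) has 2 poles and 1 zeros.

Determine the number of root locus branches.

Root locus has n branches where n = number of poles = 2.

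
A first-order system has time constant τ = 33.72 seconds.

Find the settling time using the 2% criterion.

For first-order system, 2% settling time ≈ 4τ = 4 × 33.72 = 134.88 s.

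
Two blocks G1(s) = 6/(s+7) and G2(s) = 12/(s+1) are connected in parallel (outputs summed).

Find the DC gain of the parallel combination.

Parallel: G_eq = G1 + G2. DC gain = G1(0) + G2(0) = 6/7 + 12/1 = 0.8571 + 12 = 12.8571.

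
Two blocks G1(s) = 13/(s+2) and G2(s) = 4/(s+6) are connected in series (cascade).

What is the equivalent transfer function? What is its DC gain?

Series: multiply transfer functions. G_eq = 13/(s+2) × 4/(s+6) = 52/((s+2)(s+6)). DC gain = 52/(2×6) = 4.3333.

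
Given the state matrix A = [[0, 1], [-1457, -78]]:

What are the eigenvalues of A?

det(A - λI) = λ² - (-78)λ + 1457 = (λ - (-47))(λ - (-31)). Eigenvalues: -47, -31.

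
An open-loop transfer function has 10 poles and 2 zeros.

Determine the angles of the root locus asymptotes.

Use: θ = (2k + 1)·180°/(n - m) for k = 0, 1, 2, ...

n - m = 10 - 2 = 8. Angles: θk = (2k + 1)·180°/8 = 22.5°, 67.5°, 112.5°, 157.5°, 202.5°, 247.5°, 292.5°, 337.5°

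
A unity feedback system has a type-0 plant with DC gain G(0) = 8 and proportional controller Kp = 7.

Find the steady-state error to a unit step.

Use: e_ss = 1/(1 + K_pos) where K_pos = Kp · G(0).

K_pos = Kp · G(0) = 7 × 8 = 56. e_ss = 1/(1 + 56) = 0.0175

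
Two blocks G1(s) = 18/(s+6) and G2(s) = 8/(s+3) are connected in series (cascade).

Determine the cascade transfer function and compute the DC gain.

Series: multiply transfer functions. G_eq = 18/(s+6) × 8/(s+3) = 144/((s+6)(s+3)). DC gain = 144/(6×3) = 8.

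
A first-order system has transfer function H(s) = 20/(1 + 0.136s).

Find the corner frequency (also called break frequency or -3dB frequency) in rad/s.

Corner frequency = 1/τ = 1/0.136 = 7.353 rad/s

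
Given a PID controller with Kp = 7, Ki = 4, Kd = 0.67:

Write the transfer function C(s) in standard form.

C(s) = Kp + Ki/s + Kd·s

Substituting values: C(s) = 7 + 4/s + 0.67s = (0.67s² + 7s + 4)/s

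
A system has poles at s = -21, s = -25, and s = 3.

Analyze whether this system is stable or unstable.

Pole(s) at s = 3 are not in the left half-plane. System is unstable.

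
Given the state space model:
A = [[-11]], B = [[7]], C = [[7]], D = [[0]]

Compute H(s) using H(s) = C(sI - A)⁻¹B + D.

(sI - A)⁻¹ = 1/(s + 11). H(s) = 7 × 7/(s + 11) + 0 = 49/(s + 11).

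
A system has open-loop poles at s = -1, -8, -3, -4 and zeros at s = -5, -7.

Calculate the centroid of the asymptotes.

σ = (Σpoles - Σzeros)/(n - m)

σ = (Σpoles - Σzeros)/(n - m) = (-16 - (-12))/(4 - 2) = -4/2 = -2.0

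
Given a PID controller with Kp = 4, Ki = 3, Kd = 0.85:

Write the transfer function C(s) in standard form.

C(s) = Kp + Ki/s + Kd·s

Substituting values: C(s) = 4 + 3/s + 0.85s = (0.85s² + 4s + 3)/s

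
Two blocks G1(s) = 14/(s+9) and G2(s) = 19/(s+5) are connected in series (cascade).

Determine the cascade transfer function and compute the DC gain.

Series: multiply transfer functions. G_eq = 14/(s+9) × 19/(s+5) = 266/((s+9)(s+5)). DC gain = 266/(9×5) = 5.9111.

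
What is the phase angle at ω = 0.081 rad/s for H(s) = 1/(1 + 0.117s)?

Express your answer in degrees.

Phase = -arctan(ωτ) = -arctan(0.081 × 0.117) = -0.5°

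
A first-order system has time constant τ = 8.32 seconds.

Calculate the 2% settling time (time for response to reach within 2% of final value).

For first-order system, 2% settling time ≈ 4τ = 4 × 8.32 = 33.28 s.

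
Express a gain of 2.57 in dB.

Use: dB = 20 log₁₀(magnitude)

dB = 20 log₁₀(2.57) = 8.2 dB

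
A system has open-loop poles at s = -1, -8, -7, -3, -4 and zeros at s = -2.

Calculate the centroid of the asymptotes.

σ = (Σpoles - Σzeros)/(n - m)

σ = (Σpoles - Σzeros)/(n - m) = (-23 - (-2))/(5 - 1) = -21/4 = -5.25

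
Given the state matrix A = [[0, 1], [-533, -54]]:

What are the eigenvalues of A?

det(A - λI) = λ² - (-54)λ + 533 = (λ - (-41))(λ - (-13)). Eigenvalues: -41, -13.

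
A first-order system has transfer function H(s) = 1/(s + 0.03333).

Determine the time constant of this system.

For H(s) = 1/(s + 1/τ), the pole is at -1/τ = -0.03333, so τ = 1/0.03333 = 30 s.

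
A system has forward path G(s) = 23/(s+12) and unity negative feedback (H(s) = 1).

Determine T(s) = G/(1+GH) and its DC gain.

T(s) = G/(1+GH) = [23/(s+12)] / [1 + 23/(s+12)] = 23/(s+12+23) = 23/(s+35). DC gain = 23/35 = 0.6571.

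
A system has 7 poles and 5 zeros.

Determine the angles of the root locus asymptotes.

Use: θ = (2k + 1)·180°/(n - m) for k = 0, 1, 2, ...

n - m = 7 - 5 = 2. Angles: θk = (2k + 1)·180°/2 = 90°, 270°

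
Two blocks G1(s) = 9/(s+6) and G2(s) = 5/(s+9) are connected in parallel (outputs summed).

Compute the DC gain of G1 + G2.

Parallel: G_eq = G1 + G2. DC gain = G1(0) + G2(0) = 9/6 + 5/9 = 1.5 + 0.5556 = 2.0556.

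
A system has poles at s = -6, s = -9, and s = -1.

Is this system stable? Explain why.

All poles are in the left half-plane. System is stable.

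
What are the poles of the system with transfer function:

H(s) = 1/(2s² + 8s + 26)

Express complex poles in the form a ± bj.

Discriminant = 8² - 4×2×26 = 64 - 208 = -144 < 0, so the poles are a complex conjugate pair s = (-8 ± j√144)/(2×2). Real part = -8/(2×2) = -8/4 = -2; imaginary part = ±√144/(2×2) = 12/4 = 3. Poles: s = -2 ± 3j.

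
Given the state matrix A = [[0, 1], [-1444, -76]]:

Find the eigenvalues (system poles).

det(A - λI) = λ² - (-76)λ + 1444 = (λ - (-38))(λ - (-38)). Eigenvalues: -38, -38.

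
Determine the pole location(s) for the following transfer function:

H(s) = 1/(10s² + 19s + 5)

Discriminant = 19² - 4×10×5 = 361 - 200 = 161 > 0, so two distinct real poles. Using quadratic formula: s = (-19 ± √161)/(2×10) = (-19 ± √161)/20, with √161 ≈ 12.6886. s₁ ≈ -0.3156, s₂ ≈ -1.5844. Poles: s₁ = -0.3156, s₂ = -1.5844.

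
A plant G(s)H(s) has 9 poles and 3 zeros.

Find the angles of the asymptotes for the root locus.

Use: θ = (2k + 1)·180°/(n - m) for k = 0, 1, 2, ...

n - m = 9 - 3 = 6. Angles: θk = (2k + 1)·180°/6 = 30°, 90°, 150°, 210°, 270°, 330°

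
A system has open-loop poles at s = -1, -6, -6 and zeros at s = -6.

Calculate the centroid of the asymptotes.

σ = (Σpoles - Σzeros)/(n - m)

σ = (Σpoles - Σzeros)/(n - m) = (-13 - (-6))/(3 - 1) = -7/2 = -3.5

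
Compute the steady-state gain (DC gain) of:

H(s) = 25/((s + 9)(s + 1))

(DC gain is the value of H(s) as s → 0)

DC gain = H(0) = 25/(9 × 1) = 25/9 = 2.7778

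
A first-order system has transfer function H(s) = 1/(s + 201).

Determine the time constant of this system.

For H(s) = 1/(s + 1/τ), the pole is at -1/τ = -201, so τ = 1/201 = 0.0050 s.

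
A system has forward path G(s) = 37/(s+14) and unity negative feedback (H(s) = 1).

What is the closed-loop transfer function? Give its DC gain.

T(s) = G/(1+GH) = [37/(s+14)] / [1 + 37/(s+14)] = 37/(s+14+37) = 37/(s+51). DC gain = 37/51 = 0.7255.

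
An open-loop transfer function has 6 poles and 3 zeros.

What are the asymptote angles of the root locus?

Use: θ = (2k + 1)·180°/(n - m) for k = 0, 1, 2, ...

n - m = 6 - 3 = 3. Angles: θk = (2k + 1)·180°/3 = 60°, 180°, 300°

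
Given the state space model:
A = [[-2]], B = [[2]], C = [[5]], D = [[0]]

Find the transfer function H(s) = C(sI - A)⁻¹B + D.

(sI - A)⁻¹ = 1/(s + 2). H(s) = 5 × 2/(s + 2) + 0 = 10/(s + 2).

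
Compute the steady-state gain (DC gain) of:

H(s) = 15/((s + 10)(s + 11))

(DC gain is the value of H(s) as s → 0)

DC gain = H(0) = 15/(10 × 11) = 15/110 = 0.1364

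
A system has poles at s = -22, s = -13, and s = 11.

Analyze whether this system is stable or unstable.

Pole(s) at s = 11 are not in the left half-plane. System is unstable.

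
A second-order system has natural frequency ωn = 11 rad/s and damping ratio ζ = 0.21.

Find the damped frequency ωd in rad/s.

ωd = ωn√(1 - ζ²) = 11√(1 - 0.21²) = 10.75 rad/s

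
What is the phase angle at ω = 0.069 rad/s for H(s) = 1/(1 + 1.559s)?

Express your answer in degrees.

Phase = -arctan(ωτ) = -arctan(0.069 × 1.559) = -6.1°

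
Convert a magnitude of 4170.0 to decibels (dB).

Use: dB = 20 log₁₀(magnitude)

dB = 20 log₁₀(4170.0) = 72.4 dB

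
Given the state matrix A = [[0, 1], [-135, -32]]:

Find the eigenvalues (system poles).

det(A - λI) = λ² - (-32)λ + 135 = (λ - (-5))(λ - (-27)). Eigenvalues: -5, -27.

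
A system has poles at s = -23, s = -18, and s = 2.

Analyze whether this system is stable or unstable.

Pole(s) at s = 2 are not in the left half-plane. System is unstable.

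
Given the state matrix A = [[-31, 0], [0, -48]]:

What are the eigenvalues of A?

For diagonal matrix, eigenvalues are diagonal entries: λ₁ = -31, λ₂ = -48.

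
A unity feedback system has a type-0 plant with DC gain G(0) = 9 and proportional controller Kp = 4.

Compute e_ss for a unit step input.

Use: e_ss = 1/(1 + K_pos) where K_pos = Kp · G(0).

K_pos = Kp · G(0) = 4 × 9 = 36. e_ss = 1/(1 + 36) = 0.0270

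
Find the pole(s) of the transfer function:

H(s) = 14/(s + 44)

Pole is where denominator = 0: s + 44 = 0, so s = -44.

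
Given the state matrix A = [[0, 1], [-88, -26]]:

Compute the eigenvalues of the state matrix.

det(A - λI) = λ² - (-26)λ + 88 = (λ - (-22))(λ - (-4)). Eigenvalues: -22, -4.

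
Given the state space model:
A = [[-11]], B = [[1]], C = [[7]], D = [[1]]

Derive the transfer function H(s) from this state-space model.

(sI - A)⁻¹ = 1/(s + 11). H(s) = 7×1/(s + 11) + 1 = (s + 18)/(s + 11).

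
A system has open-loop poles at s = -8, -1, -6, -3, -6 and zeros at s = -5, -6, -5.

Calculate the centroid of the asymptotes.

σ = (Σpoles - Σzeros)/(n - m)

σ = (Σpoles - Σzeros)/(n - m) = (-24 - (-16))/(5 - 3) = -8/2 = -4.0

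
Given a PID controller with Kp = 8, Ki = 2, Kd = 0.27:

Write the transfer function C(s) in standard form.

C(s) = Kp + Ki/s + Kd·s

Substituting values: C(s) = 8 + 2/s + 0.27s = (0.27s² + 8s + 2)/s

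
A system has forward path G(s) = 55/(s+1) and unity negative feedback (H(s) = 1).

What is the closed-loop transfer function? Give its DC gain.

T(s) = G/(1+GH) = [55/(s+1)] / [1 + 55/(s+1)] = 55/(s+1+55) = 55/(s+56). DC gain = 55/56 = 0.9821.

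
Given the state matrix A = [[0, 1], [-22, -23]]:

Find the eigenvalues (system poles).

det(A - λI) = λ² - (-23)λ + 22 = (λ - (-1))(λ - (-22)). Eigenvalues: -1, -22.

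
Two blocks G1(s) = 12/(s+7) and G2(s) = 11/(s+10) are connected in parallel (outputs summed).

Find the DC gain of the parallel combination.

Parallel: G_eq = G1 + G2. DC gain = G1(0) + G2(0) = 12/7 + 11/10 = 1.7143 + 1.1 = 2.8143.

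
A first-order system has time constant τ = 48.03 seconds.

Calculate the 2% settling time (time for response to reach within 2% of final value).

For first-order system, 2% settling time ≈ 4τ = 4 × 48.03 = 192.12 s.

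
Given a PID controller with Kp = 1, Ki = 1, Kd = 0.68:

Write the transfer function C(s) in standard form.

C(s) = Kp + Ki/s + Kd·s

Substituting values: C(s) = 1 + 1/s + 0.68s = (0.68s² + s + 1)/s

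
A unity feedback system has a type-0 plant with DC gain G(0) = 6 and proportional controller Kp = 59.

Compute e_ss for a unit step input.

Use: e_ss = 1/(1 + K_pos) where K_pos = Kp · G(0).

K_pos = Kp · G(0) = 59 × 6 = 354. e_ss = 1/(1 + 354) = 0.0028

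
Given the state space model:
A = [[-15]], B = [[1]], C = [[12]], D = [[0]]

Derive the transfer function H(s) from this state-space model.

(sI - A)⁻¹ = 1/(s + 15). H(s) = 12 × 1/(s + 15) + 0 = 12/(s + 15).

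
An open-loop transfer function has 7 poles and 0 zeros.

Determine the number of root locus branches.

Root locus has n branches where n = number of poles = 7.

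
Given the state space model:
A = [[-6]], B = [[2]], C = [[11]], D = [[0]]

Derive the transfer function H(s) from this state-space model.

(sI - A)⁻¹ = 1/(s + 6). H(s) = 11 × 2/(s + 6) + 0 = 22/(s + 6).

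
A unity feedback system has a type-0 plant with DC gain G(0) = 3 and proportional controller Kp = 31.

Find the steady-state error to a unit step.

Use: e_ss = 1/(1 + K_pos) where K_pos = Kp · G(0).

K_pos = Kp · G(0) = 31 × 3 = 93. e_ss = 1/(1 + 93) = 0.0106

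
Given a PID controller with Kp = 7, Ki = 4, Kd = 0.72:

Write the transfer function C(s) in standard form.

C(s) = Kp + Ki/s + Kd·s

Substituting values: C(s) = 7 + 4/s + 0.72s = (0.72s² + 7s + 4)/s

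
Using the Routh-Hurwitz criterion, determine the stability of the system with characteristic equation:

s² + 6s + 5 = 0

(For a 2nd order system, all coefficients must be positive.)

Coefficients: 1, 6, 5. All positive, so system is stable.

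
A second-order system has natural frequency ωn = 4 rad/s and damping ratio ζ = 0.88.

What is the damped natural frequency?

ωd = ωn√(1 - ζ²) = 4√(1 - 0.88²) = 1.9 rad/s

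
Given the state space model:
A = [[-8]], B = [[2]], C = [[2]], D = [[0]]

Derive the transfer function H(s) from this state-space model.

(sI - A)⁻¹ = 1/(s + 8). H(s) = 2 × 2/(s + 8) + 0 = 4/(s + 8).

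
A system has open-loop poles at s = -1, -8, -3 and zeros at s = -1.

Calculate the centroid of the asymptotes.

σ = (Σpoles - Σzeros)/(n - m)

σ = (Σpoles - Σzeros)/(n - m) = (-12 - (-1))/(3 - 1) = -11/2 = -5.5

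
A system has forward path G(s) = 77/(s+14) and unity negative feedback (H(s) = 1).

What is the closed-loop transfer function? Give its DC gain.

T(s) = G/(1+GH) = [77/(s+14)] / [1 + 77/(s+14)] = 77/(s+14+77) = 77/(s+91). DC gain = 77/91 = 0.8462.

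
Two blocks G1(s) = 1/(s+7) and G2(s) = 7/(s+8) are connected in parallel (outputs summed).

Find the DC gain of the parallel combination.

Parallel: G_eq = G1 + G2. DC gain = G1(0) + G2(0) = 1/7 + 7/8 = 0.1429 + 0.875 = 1.0179.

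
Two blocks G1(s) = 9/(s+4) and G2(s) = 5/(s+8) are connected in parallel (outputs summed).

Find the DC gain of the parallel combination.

Parallel: G_eq = G1 + G2. DC gain = G1(0) + G2(0) = 9/4 + 5/8 = 2.25 + 0.625 = 2.875.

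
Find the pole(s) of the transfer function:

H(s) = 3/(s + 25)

Pole is where denominator = 0: s + 25 = 0, so s = -25.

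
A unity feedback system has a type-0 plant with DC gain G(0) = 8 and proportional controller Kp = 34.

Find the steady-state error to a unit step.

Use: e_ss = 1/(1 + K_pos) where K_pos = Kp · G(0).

K_pos = Kp · G(0) = 34 × 8 = 272. e_ss = 1/(1 + 272) = 0.0037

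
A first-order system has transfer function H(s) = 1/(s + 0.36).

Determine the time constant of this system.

For H(s) = 1/(s + 1/τ), the pole is at -1/τ = -0.36, so τ = 1/0.36 = 2.7778 s.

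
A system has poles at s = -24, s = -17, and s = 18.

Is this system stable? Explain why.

Pole(s) at s = 18 are not in the left half-plane. System is unstable.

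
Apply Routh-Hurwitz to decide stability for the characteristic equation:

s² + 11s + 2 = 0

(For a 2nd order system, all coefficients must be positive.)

Coefficients: 1, 11, 2. All positive, so system is stable.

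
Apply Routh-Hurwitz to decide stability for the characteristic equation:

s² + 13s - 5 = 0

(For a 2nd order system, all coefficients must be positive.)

Coefficients: 1, 13, -5. c=-5 not positive, so system is unstable.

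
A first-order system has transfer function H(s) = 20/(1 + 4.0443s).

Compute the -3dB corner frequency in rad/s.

Corner frequency = 1/τ = 1/4.0443 = 0.247 rad/s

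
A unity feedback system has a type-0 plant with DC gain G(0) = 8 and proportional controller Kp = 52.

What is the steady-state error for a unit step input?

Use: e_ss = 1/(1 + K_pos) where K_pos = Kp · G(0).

K_pos = Kp · G(0) = 52 × 8 = 416. e_ss = 1/(1 + 416) = 0.0024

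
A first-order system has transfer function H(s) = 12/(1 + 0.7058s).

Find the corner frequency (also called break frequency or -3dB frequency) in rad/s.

Corner frequency = 1/τ = 1/0.7058 = 1.417 rad/s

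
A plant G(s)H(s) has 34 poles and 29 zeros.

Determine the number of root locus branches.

Root locus has n branches where n = number of poles = 34.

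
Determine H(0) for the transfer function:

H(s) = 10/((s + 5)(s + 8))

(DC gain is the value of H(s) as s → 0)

DC gain = H(0) = 10/(5 × 8) = 10/40 = 0.25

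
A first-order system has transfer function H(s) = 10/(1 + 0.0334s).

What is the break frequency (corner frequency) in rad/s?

Corner frequency = 1/τ = 1/0.0334 = 29.94 rad/s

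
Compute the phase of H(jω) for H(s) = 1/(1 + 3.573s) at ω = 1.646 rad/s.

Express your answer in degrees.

Phase = -arctan(ωτ) = -arctan(1.646 × 3.573) = -80.4°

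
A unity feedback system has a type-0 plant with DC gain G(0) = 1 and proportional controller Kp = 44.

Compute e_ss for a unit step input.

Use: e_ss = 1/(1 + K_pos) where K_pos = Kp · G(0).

K_pos = Kp · G(0) = 44 × 1 = 44. e_ss = 1/(1 + 44) = 0.0222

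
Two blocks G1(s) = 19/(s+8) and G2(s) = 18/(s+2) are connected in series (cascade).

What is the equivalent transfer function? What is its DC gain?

Series: multiply transfer functions. G_eq = 19/(s+8) × 18/(s+2) = 342/((s+8)(s+2)). DC gain = 342/(8×2) = 21.375.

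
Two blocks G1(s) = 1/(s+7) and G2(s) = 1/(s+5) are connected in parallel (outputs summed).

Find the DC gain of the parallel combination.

Parallel: G_eq = G1 + G2. DC gain = G1(0) + G2(0) = 1/7 + 1/5 = 0.1429 + 0.2 = 0.3429.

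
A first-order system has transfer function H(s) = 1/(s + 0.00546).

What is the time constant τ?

For H(s) = 1/(s + 1/τ), the pole is at -1/τ = -0.00546, so τ = 1/0.00546 = 183.2 s.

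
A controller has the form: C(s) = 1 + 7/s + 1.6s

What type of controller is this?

This is a Proportional-Integral-Derivative (PID) controller.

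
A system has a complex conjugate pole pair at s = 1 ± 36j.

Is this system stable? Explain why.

Real part of poles is 1 (> 0, right half-plane). Unstable.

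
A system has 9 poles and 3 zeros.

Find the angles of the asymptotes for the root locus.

n - m = 9 - 3 = 6. Angles: θk = (2k + 1)·180°/6 = 30°, 90°, 150°, 210°, 270°, 330°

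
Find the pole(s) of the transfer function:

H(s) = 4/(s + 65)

Pole is where denominator = 0: s + 65 = 0, so s = -65.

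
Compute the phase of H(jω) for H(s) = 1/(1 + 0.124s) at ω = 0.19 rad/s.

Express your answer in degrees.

Phase = -arctan(ωτ) = -arctan(0.19 × 0.124) = -1.3°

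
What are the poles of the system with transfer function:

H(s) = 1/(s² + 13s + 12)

Discriminant = 13² - 4×1×12 = 169 - 48 = 121 > 0, so two distinct real poles. Using quadratic formula: s = (-13 ± √121)/(2×1) = (-13 ± √121)/2, with √121 = 11. s₁ = -2/2 = -1, s₂ = -24/2 = -12. Poles: s₁ = -1, s₂ = -12.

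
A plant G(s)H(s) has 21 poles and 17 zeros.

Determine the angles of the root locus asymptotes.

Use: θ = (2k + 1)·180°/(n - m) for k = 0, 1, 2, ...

n - m = 21 - 17 = 4. Angles: θk = (2k + 1)·180°/4 = 45°, 135°, 225°, 315°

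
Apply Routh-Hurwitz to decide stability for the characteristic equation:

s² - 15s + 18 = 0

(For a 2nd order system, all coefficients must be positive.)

Coefficients: 1, -15, 18. b=-15 not positive, so system is unstable.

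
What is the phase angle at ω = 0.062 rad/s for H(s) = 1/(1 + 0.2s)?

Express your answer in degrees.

Phase = -arctan(ωτ) = -arctan(0.062 × 0.2) = -0.7°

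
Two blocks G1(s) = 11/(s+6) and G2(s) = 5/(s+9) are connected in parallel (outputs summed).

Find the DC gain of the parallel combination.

Parallel: G_eq = G1 + G2. DC gain = G1(0) + G2(0) = 11/6 + 5/9 = 1.8333 + 0.5556 = 2.3889.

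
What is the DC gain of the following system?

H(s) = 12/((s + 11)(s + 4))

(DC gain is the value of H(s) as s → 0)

DC gain = H(0) = 12/(11 × 4) = 12/44 = 0.2727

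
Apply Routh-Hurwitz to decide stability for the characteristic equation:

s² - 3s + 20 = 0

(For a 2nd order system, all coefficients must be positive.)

Coefficients: 1, -3, 20. b=-3 not positive, so system is unstable.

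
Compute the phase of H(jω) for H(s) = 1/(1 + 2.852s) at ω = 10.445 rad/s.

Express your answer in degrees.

Phase = -arctan(ωτ) = -arctan(10.445 × 2.852) = -88.1°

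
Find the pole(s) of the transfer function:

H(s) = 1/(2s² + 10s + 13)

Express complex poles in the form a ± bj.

Discriminant = 10² - 4×2×13 = 100 - 104 = -4 < 0, so the poles are a complex conjugate pair s = (-10 ± j√4)/(2×2). Real part = -10/(2×2) = -10/4 = -2.5; imaginary part = ±√4/(2×2) = 2/4 = 0.5. Poles: s = -2.5 ± 0.5j.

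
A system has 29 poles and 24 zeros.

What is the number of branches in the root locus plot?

Root locus has n branches where n = number of poles = 29.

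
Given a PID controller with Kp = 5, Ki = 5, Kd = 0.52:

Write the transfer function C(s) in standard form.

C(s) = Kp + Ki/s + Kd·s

Substituting values: C(s) = 5 + 5/s + 0.52s = (0.52s² + 5s + 5)/s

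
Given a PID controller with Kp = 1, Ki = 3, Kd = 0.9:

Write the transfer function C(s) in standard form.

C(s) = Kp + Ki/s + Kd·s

Substituting values: C(s) = 1 + 3/s + 0.9s = (0.9s² + s + 3)/s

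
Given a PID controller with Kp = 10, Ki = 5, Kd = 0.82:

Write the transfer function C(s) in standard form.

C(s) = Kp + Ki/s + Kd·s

Substituting values: C(s) = 10 + 5/s + 0.82s = (0.82s² + 10s + 5)/s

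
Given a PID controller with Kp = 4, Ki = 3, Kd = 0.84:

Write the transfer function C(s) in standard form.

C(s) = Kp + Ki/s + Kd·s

Substituting values: C(s) = 4 + 3/s + 0.84s = (0.84s² + 4s + 3)/s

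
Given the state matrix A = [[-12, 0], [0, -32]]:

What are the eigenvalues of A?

For diagonal matrix, eigenvalues are diagonal entries: λ₁ = -12, λ₂ = -32.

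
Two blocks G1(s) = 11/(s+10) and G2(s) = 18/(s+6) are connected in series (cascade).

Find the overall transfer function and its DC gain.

Series: multiply transfer functions. G_eq = 11/(s+10) × 18/(s+6) = 198/((s+10)(s+6)). DC gain = 198/(10×6) = 3.3.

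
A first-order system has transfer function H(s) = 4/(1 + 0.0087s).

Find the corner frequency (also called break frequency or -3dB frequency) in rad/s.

Corner frequency = 1/τ = 1/0.0087 = 114.943 rad/s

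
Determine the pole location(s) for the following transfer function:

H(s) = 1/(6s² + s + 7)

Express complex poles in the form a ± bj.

Discriminant = 1² - 4×6×7 = 1 - 168 = -167 < 0, so the poles are a complex conjugate pair s = (-1 ± j√167)/(2×6). Real part = -1/(2×6) = -1/12 ≈ -0.0833; imaginary part = ±√167/(2×6) ≈ 1.0769. Poles: s = -0.0833 ± 1.0769j.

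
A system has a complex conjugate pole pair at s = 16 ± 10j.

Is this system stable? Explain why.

Real part of poles is 16 (> 0, right half-plane). Unstable.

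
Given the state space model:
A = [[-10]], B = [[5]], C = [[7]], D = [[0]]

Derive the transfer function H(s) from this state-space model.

(sI - A)⁻¹ = 1/(s + 10). H(s) = 7 × 5/(s + 10) + 0 = 35/(s + 10).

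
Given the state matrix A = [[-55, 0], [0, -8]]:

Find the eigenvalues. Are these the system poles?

For diagonal matrix, eigenvalues are diagonal entries: λ₁ = -55, λ₂ = -8. Eigenvalues of A = system poles.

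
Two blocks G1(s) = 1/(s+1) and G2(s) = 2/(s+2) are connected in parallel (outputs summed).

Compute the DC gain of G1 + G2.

Parallel: G_eq = G1 + G2. DC gain = G1(0) + G2(0) = 1/1 + 2/2 = 1 + 1 = 2.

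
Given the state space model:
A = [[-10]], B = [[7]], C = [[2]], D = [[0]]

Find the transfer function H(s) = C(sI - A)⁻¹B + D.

(sI - A)⁻¹ = 1/(s + 10). H(s) = 2 × 7/(s + 10) + 0 = 14/(s + 10).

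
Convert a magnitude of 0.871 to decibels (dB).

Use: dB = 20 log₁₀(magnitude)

dB = 20 log₁₀(0.871) = -1.2 dB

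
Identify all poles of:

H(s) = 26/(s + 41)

Pole is where denominator = 0: s + 41 = 0, so s = -41.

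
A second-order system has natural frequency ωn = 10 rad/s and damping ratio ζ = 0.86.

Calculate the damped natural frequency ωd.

ωd = ωn√(1 - ζ²) = 10√(1 - 0.86²) = 5.1 rad/s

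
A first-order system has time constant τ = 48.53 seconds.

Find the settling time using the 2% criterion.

For first-order system, 2% settling time ≈ 4τ = 4 × 48.53 = 194.12 s.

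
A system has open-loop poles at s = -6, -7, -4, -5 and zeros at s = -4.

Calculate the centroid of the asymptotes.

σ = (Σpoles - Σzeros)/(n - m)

σ = (Σpoles - Σzeros)/(n - m) = (-22 - (-4))/(4 - 1) = -18/3 = -6.0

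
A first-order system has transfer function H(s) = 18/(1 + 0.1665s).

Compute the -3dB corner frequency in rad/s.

Corner frequency = 1/τ = 1/0.1665 = 6.006 rad/s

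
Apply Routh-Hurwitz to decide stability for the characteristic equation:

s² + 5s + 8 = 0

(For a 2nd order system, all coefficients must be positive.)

Coefficients: 1, 5, 8. All positive, so system is stable.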